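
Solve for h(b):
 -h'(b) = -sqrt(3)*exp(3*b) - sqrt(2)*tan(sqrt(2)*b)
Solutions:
 h(b) = C1 + sqrt(3)*exp(3*b)/3 - log(cos(sqrt(2)*b))


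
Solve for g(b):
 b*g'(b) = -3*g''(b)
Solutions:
 g(b) = C1 + C2*erf(sqrt(6)*b/6)


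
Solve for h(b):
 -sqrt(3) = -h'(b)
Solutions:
 h(b) = C1 + sqrt(3)*b


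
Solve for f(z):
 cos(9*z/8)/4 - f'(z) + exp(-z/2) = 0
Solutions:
 f(z) = C1 + 2*sin(9*z/8)/9 - 2*exp(-z/2)


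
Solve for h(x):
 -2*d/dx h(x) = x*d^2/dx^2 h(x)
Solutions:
 h(x) = C1 + C2/x


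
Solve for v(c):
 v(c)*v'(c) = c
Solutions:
 v(c) = -sqrt(C1 + c^2)
 v(c) = sqrt(C1 + c^2)


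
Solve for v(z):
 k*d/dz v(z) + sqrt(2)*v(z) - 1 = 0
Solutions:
 v(z) = C1*exp(-sqrt(2)*z/k) + sqrt(2)/2


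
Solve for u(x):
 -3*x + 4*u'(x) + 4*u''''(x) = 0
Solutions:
 u(x) = C1 + C4*exp(-x) + 3*x^2/8 + (C2*sin(sqrt(3)*x/2) + C3*cos(sqrt(3)*x/2))*exp(x/2)


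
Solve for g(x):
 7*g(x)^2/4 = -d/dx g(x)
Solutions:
 g(x) = 4/(C1 + 7*x)


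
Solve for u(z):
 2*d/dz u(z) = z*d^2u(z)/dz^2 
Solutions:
 u(z) = C1 + C2*z^3


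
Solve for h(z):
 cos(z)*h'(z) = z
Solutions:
 h(z) = C1 + Integral(z/cos(z), z)


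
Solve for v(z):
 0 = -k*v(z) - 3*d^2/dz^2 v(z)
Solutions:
 v(z) = C1*exp(-sqrt(3)*z*sqrt(-k)/3) + C2*exp(sqrt(3)*z*sqrt(-k)/3)


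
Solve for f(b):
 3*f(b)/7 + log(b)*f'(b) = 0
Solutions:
 f(b) = C1*exp(-3*li(b)/7)


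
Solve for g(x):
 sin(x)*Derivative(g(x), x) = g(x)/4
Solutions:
 g(x) = C1*(cos(x) - 1)^(1/8)/(cos(x) + 1)^(1/8)


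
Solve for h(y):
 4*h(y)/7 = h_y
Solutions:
 h(y) = C1*exp(4*y/7)


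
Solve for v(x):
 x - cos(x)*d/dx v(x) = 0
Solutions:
 v(x) = C1 + Integral(x/cos(x), x)


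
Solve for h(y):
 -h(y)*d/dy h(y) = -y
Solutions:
 h(y) = -sqrt(C1 + y^2)
 h(y) = sqrt(C1 + y^2)


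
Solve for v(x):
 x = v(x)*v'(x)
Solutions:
 v(x) = -sqrt(C1 + x^2)
 v(x) = sqrt(C1 + x^2)


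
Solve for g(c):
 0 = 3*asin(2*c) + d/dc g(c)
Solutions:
 g(c) = C1 - 3*c*asin(2*c) - 3*sqrt(1 - 4*c^2)/2


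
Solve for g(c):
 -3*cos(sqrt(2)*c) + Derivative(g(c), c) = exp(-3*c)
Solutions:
 g(c) = C1 + 3*sqrt(2)*sin(sqrt(2)*c)/2 - exp(-3*c)/3


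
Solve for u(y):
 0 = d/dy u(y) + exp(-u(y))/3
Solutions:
 u(y) = log(C1 - y/3)


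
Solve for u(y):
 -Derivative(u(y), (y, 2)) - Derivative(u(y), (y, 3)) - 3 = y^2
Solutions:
 u(y) = C1 + C2*y + C3*exp(-y) - y^4/12 + y^3/3 - 5*y^2/2


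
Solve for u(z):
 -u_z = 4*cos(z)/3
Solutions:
 u(z) = C1 - 4*sin(z)/3


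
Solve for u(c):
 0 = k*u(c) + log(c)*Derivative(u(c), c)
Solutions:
 u(c) = C1*exp(-k*li(c))


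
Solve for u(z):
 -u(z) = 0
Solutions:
 u(z) = 0


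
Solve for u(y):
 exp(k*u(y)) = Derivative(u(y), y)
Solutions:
 u(y) = Piecewise((log(-1/(C1*k + k*y))/k, Ne(k, 0)), (nan, True))
 u(y) = Piecewise((C1 + y, Eq(k, 0)), (nan, True))


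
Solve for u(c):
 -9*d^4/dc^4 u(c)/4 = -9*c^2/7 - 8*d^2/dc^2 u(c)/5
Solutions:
 u(c) = C1 + C2*c + C3*exp(-4*sqrt(10)*c/15) + C4*exp(4*sqrt(10)*c/15) - 15*c^4/224 - 2025*c^2/1792


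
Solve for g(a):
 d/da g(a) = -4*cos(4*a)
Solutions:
 g(a) = C1 - sin(4*a)


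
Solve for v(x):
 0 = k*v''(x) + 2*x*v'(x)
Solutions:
 v(x) = C1 + C2*sqrt(k)*erf(x*sqrt(1/k))


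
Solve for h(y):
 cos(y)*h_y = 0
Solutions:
 h(y) = C1


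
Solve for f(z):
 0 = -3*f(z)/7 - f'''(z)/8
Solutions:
 f(z) = C3*exp(-2*3^(1/3)*7^(2/3)*z/7) + (C1*sin(3^(5/6)*7^(2/3)*z/7) + C2*cos(3^(5/6)*7^(2/3)*z/7))*exp(3^(1/3)*7^(2/3)*z/7)


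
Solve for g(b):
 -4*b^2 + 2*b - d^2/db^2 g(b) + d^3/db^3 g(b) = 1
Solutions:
 g(b) = C1 + C2*b + C3*exp(b) - b^4/3 - b^3 - 7*b^2/2


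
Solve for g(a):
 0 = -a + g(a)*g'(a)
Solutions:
 g(a) = -sqrt(C1 + a^2)
 g(a) = sqrt(C1 + a^2)


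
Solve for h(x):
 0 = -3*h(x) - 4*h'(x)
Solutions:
 h(x) = C1*exp(-3*x/4)


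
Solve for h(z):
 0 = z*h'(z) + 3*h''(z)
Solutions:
 h(z) = C1 + C2*erf(sqrt(6)*z/6)


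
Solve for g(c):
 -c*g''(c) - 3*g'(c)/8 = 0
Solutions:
 g(c) = C1 + C2*c^(5/8)


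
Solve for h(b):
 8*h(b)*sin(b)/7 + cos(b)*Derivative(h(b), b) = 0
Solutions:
 h(b) = C1*cos(b)^(8/7)


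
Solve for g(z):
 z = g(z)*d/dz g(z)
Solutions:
 g(z) = -sqrt(C1 + z^2)
 g(z) = sqrt(C1 + z^2)


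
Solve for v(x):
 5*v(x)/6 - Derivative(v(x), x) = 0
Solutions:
 v(x) = C1*exp(5*x/6)


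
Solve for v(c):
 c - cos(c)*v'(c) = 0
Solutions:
 v(c) = C1 + Integral(c/cos(c), c)


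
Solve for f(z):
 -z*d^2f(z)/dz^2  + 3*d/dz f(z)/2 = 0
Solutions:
 f(z) = C1 + C2*z^(5/2)


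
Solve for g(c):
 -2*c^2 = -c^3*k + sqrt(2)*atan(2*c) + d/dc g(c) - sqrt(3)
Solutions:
 g(c) = C1 + c^4*k/4 - 2*c^3/3 + sqrt(3)*c - sqrt(2)*(c*atan(2*c) - log(4*c^2 + 1)/4)


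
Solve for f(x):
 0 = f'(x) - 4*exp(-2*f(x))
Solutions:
 f(x) = log(-sqrt(C1 + 8*x))
 f(x) = log(C1 + 8*x)/2


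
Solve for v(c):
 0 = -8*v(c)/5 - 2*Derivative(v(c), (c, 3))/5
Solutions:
 v(c) = C3*exp(-2^(2/3)*c) + (C1*sin(2^(2/3)*sqrt(3)*c/2) + C2*cos(2^(2/3)*sqrt(3)*c/2))*exp(2^(2/3)*c/2)


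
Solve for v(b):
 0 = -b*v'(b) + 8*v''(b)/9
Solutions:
 v(b) = C1 + C2*erfi(3*b/4)


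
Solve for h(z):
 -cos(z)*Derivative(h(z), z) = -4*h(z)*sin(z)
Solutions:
 h(z) = C1/cos(z)^4


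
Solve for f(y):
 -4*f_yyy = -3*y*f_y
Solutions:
 f(y) = C1 + Integral(C2*airyai(6^(1/3)*y/2) + C3*airybi(6^(1/3)*y/2), y)


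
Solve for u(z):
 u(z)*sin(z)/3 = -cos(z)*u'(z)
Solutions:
 u(z) = C1*cos(z)^(1/3)


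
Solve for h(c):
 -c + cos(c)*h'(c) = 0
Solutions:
 h(c) = C1 + Integral(c/cos(c), c)


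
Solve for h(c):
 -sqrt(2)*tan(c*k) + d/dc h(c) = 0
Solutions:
 h(c) = C1 + sqrt(2)*Piecewise((-log(cos(c*k))/k, Ne(k, 0)), (0, True))


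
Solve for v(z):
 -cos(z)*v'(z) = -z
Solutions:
 v(z) = C1 + Integral(z/cos(z), z)


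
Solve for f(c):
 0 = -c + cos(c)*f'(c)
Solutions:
 f(c) = C1 + Integral(c/cos(c), c)


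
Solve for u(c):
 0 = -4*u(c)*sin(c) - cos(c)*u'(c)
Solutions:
 u(c) = C1*cos(c)^4


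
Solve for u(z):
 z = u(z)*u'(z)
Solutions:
 u(z) = -sqrt(C1 + z^2)
 u(z) = sqrt(C1 + z^2)


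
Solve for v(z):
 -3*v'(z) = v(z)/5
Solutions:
 v(z) = C1*exp(-z/15)


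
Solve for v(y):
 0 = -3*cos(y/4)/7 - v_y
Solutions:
 v(y) = C1 - 12*sin(y/4)/7


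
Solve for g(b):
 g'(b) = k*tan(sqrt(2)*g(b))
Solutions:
 g(b) = sqrt(2)*(pi - asin(C1*exp(sqrt(2)*b*k)))/2
 g(b) = sqrt(2)*asin(C1*exp(sqrt(2)*b*k))/2


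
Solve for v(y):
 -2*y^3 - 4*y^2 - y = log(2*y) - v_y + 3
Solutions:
 v(y) = C1 + y^4/2 + 4*y^3/3 + y^2/2 + y*log(y) + y*log(2) + 2*y


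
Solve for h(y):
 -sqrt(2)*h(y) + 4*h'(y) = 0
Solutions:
 h(y) = C1*exp(sqrt(2)*y/4)


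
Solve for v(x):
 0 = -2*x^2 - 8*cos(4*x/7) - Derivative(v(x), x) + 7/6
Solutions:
 v(x) = C1 - 2*x^3/3 + 7*x/6 - 14*sin(4*x/7)


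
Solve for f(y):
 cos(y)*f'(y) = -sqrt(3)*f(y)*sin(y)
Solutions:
 f(y) = C1*cos(y)^(sqrt(3))


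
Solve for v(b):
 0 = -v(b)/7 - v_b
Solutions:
 v(b) = C1*exp(-b/7)


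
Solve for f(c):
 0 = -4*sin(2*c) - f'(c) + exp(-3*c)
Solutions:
 f(c) = C1 + 2*cos(2*c) - exp(-3*c)/3


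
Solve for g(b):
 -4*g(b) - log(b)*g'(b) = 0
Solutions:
 g(b) = C1*exp(-4*li(b))


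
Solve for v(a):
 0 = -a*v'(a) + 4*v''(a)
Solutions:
 v(a) = C1 + C2*erfi(sqrt(2)*a/4)


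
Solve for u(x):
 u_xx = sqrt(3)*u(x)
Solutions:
 u(x) = C1*exp(-3^(1/4)*x) + C2*exp(3^(1/4)*x)


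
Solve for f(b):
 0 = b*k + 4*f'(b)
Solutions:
 f(b) = C1 - b^2*k/8


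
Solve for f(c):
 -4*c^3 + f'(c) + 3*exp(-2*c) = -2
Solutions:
 f(c) = C1 + c^4 - 2*c + 3*exp(-2*c)/2


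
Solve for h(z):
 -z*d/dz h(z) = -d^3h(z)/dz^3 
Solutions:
 h(z) = C1 + Integral(C2*airyai(z) + C3*airybi(z), z)


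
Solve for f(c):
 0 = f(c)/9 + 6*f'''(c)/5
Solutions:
 f(c) = C3*exp(-2^(2/3)*5^(1/3)*c/6) + (C1*sin(2^(2/3)*sqrt(3)*5^(1/3)*c/12) + C2*cos(2^(2/3)*sqrt(3)*5^(1/3)*c/12))*exp(2^(2/3)*5^(1/3)*c/12)


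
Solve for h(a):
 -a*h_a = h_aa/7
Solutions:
 h(a) = C1 + C2*erf(sqrt(14)*a/2)


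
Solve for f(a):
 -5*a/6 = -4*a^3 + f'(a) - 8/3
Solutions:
 f(a) = C1 + a^4 - 5*a^2/12 + 8*a/3


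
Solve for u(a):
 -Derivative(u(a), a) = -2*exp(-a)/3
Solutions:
 u(a) = C1 - 2*exp(-a)/3


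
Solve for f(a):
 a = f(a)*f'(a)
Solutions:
 f(a) = -sqrt(C1 + a^2)
 f(a) = sqrt(C1 + a^2)


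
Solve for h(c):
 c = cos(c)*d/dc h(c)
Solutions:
 h(c) = C1 + Integral(c/cos(c), c)


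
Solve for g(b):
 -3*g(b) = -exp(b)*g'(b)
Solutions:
 g(b) = C1*exp(-3*exp(-b))


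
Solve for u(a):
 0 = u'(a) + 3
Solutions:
 u(a) = C1 - 3*a


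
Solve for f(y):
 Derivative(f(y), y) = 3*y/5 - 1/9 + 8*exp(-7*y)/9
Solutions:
 f(y) = C1 + 3*y^2/10 - y/9 - 8*exp(-7*y)/63


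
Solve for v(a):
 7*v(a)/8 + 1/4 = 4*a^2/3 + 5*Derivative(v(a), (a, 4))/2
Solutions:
 v(a) = C1*exp(-sqrt(2)*5^(3/4)*7^(1/4)*a/10) + C2*exp(sqrt(2)*5^(3/4)*7^(1/4)*a/10) + C3*sin(sqrt(2)*5^(3/4)*7^(1/4)*a/10) + C4*cos(sqrt(2)*5^(3/4)*7^(1/4)*a/10) + 32*a^2/21 - 2/7


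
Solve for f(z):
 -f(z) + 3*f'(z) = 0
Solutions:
 f(z) = C1*exp(z/3)


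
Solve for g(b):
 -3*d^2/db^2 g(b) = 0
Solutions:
 g(b) = C1 + C2*b


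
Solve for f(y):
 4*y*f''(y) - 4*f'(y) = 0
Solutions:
 f(y) = C1 + C2*y^2


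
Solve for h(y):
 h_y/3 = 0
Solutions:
 h(y) = C1


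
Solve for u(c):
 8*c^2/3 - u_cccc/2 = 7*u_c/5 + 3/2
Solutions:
 u(c) = C1 + C4*exp(-14^(1/3)*5^(2/3)*c/5) + 40*c^3/63 - 15*c/14 + (C2*sin(14^(1/3)*sqrt(3)*5^(2/3)*c/10) + C3*cos(14^(1/3)*sqrt(3)*5^(2/3)*c/10))*exp(14^(1/3)*5^(2/3)*c/10)


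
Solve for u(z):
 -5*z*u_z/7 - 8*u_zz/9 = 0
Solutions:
 u(z) = C1 + C2*erf(3*sqrt(35)*z/28)


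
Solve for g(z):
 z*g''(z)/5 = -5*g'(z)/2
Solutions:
 g(z) = C1 + C2/z^(23/2)


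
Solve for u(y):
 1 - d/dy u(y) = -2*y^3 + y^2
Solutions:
 u(y) = C1 + y^4/2 - y^3/3 + y


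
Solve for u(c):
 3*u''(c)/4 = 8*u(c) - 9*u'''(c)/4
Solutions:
 u(c) = C1*exp(-c*((36*sqrt(1294) + 1295)^(-1/3) + 2 + (36*sqrt(1294) + 1295)^(1/3))/18)*sin(sqrt(3)*c*(-(36*sqrt(1294) + 1295)^(1/3) + (36*sqrt(1294) + 1295)^(-1/3))/18) + C2*exp(-c*((36*sqrt(1294) + 1295)^(-1/3) + 2 + (36*sqrt(1294) + 1295)^(1/3))/18)*cos(sqrt(3)*c*(-(36*sqrt(1294) + 1295)^(1/3) + (36*sqrt(1294) + 1295)^(-1/3))/18) + C3*exp(c*(-1 + (36*sqrt(1294) + 1295)^(-1/3) + (36*sqrt(1294) + 1295)^(1/3))/9)


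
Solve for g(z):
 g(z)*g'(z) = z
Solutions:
 g(z) = -sqrt(C1 + z^2)
 g(z) = sqrt(C1 + z^2)


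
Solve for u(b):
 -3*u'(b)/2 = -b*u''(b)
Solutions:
 u(b) = C1 + C2*b^(5/2)


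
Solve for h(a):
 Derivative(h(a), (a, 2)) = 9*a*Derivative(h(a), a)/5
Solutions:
 h(a) = C1 + C2*erfi(3*sqrt(10)*a/10)


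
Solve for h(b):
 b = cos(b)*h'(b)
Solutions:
 h(b) = C1 + Integral(b/cos(b), b)


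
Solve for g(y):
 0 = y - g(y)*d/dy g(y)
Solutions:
 g(y) = -sqrt(C1 + y^2)
 g(y) = sqrt(C1 + y^2)


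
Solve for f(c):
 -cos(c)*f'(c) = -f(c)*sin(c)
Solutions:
 f(c) = C1/cos(c)


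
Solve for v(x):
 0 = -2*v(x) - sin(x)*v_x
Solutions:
 v(x) = C1*(cos(x) + 1)/(cos(x) - 1)


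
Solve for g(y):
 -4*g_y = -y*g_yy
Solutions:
 g(y) = C1 + C2*y^5


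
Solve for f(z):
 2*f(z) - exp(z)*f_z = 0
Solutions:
 f(z) = C1*exp(-2*exp(-z))


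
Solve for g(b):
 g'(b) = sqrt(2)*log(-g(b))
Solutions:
 -li(-g(b)) = C1 + sqrt(2)*b


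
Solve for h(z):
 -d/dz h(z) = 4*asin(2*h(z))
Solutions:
 Integral(1/asin(2*_y), (_y, h(z))) = C1 - 4*z


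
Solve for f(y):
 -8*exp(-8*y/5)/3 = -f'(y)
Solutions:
 f(y) = C1 - 5*exp(-8*y/5)/3


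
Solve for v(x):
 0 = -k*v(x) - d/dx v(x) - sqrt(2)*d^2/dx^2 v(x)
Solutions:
 v(x) = C1*exp(sqrt(2)*x*(sqrt(-4*sqrt(2)*k + 1) - 1)/4) + C2*exp(-sqrt(2)*x*(sqrt(-4*sqrt(2)*k + 1) + 1)/4)


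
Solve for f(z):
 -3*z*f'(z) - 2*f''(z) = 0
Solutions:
 f(z) = C1 + C2*erf(sqrt(3)*z/2)


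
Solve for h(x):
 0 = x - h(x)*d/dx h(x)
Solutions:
 h(x) = -sqrt(C1 + x^2)
 h(x) = sqrt(C1 + x^2)


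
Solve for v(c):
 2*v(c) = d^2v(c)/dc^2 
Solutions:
 v(c) = C1*exp(-sqrt(2)*c) + C2*exp(sqrt(2)*c)


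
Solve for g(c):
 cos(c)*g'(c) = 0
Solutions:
 g(c) = C1


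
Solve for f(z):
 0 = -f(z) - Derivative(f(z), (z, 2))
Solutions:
 f(z) = C1*sin(z) + C2*cos(z)


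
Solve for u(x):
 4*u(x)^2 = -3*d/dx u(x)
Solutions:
 u(x) = 3/(C1 + 4*x)


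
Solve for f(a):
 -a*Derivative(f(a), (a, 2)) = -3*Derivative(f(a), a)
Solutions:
 f(a) = C1 + C2*a^4


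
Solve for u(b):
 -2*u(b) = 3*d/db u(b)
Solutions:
 u(b) = C1*exp(-2*b/3)


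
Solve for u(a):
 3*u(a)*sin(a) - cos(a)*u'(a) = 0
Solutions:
 u(a) = C1/cos(a)^3


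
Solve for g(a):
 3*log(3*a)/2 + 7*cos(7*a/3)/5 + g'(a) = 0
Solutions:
 g(a) = C1 - 3*a*log(a)/2 - 3*a*log(3)/2 + 3*a/2 - 3*sin(7*a/3)/5


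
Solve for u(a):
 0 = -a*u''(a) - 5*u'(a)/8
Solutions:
 u(a) = C1 + C2*a^(3/8)


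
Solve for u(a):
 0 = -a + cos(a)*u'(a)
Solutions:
 u(a) = C1 + Integral(a/cos(a), a)


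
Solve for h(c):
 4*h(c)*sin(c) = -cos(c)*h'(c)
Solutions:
 h(c) = C1*cos(c)^4


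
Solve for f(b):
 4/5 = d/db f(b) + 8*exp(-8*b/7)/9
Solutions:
 f(b) = C1 + 4*b/5 + 7*exp(-8*b/7)/9


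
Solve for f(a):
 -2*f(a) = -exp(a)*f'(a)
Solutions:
 f(a) = C1*exp(-2*exp(-a))


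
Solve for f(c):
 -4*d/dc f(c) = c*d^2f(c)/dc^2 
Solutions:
 f(c) = C1 + C2/c^3


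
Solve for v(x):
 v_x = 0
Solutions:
 v(x) = C1


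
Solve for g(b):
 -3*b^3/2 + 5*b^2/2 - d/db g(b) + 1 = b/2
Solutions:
 g(b) = C1 - 3*b^4/8 + 5*b^3/6 - b^2/4 + b


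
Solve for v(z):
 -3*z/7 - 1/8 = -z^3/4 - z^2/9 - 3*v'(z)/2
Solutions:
 v(z) = C1 - z^4/24 - 2*z^3/81 + z^2/7 + z/12


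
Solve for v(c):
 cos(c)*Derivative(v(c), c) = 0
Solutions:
 v(c) = C1


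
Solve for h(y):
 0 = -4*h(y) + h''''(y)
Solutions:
 h(y) = C1*exp(-sqrt(2)*y) + C2*exp(sqrt(2)*y) + C3*sin(sqrt(2)*y) + C4*cos(sqrt(2)*y)


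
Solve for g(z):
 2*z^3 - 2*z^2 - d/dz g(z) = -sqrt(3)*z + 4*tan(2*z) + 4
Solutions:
 g(z) = C1 + z^4/2 - 2*z^3/3 + sqrt(3)*z^2/2 - 4*z + 2*log(cos(2*z))


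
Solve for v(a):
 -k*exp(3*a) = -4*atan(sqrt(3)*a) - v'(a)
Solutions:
 v(a) = C1 - 4*a*atan(sqrt(3)*a) + k*exp(3*a)/3 + 2*sqrt(3)*log(3*a^2 + 1)/3


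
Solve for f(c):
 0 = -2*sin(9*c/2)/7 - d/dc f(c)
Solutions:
 f(c) = C1 + 4*cos(9*c/2)/63


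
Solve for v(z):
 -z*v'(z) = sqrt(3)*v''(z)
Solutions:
 v(z) = C1 + C2*erf(sqrt(2)*3^(3/4)*z/6)


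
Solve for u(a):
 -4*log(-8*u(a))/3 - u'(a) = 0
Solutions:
 3*Integral(1/(log(-_y) + 3*log(2)), (_y, u(a)))/4 = C1 - a


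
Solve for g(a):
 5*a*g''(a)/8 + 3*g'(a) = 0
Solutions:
 g(a) = C1 + C2/a^(19/5)


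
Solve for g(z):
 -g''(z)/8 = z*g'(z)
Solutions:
 g(z) = C1 + C2*erf(2*z)


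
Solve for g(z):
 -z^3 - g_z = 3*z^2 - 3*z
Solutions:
 g(z) = C1 - z^4/4 - z^3 + 3*z^2/2


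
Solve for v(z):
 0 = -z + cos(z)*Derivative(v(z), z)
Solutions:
 v(z) = C1 + Integral(z/cos(z), z)


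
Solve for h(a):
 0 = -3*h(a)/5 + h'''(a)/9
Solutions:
 h(a) = C3*exp(3*5^(2/3)*a/5) + (C1*sin(3*sqrt(3)*5^(2/3)*a/10) + C2*cos(3*sqrt(3)*5^(2/3)*a/10))*exp(-3*5^(2/3)*a/10)


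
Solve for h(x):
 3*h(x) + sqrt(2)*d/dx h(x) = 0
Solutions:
 h(x) = C1*exp(-3*sqrt(2)*x/2)


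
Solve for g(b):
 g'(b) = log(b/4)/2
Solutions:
 g(b) = C1 + b*log(b)/2 - b*log(2) - b/2


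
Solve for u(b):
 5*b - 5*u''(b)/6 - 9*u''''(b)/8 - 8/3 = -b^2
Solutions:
 u(b) = C1 + C2*b + C3*sin(2*sqrt(15)*b/9) + C4*cos(2*sqrt(15)*b/9) + b^4/10 + b^3 - 161*b^2/50


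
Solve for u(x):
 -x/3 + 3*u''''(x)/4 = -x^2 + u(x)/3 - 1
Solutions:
 u(x) = C1*exp(-sqrt(6)*x/3) + C2*exp(sqrt(6)*x/3) + C3*sin(sqrt(6)*x/3) + C4*cos(sqrt(6)*x/3) + 3*x^2 - x + 3


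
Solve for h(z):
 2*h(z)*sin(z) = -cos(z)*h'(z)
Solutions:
 h(z) = C1*cos(z)^2


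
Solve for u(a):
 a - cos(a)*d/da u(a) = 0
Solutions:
 u(a) = C1 + Integral(a/cos(a), a)


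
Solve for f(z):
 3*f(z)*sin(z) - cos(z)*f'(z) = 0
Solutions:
 f(z) = C1/cos(z)^3


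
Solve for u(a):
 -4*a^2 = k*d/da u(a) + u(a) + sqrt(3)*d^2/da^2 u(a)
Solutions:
 u(a) = C1*exp(sqrt(3)*a*(-k + sqrt(k^2 - 4*sqrt(3)))/6) + C2*exp(-sqrt(3)*a*(k + sqrt(k^2 - 4*sqrt(3)))/6) - 4*a^2 + 8*a*k - 8*k^2 + 8*sqrt(3)


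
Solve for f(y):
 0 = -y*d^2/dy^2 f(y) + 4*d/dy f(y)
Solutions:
 f(y) = C1 + C2*y^5


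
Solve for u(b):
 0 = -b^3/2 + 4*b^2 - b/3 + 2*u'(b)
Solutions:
 u(b) = C1 + b^4/16 - 2*b^3/3 + b^2/12


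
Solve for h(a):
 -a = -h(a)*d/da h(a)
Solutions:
 h(a) = -sqrt(C1 + a^2)
 h(a) = sqrt(C1 + a^2)


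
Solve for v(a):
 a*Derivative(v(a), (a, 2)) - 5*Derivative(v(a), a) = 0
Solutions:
 v(a) = C1 + C2*a^6


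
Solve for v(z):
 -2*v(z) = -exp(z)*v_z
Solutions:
 v(z) = C1*exp(-2*exp(-z))


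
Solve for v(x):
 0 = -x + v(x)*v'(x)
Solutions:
 v(x) = -sqrt(C1 + x^2)
 v(x) = sqrt(C1 + x^2)


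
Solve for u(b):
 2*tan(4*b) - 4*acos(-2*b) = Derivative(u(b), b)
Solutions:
 u(b) = C1 - 4*b*acos(-2*b) - 2*sqrt(1 - 4*b^2) - log(cos(4*b))/2


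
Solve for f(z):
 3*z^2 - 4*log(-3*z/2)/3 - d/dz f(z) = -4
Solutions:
 f(z) = C1 + z^3 - 4*z*log(-z)/3 + 4*z*(-log(3) + log(2) + 4)/3


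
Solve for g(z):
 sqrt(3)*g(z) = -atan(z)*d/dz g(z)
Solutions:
 g(z) = C1*exp(-sqrt(3)*Integral(1/atan(z), z))


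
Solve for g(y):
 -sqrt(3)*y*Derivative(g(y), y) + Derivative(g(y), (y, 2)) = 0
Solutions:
 g(y) = C1 + C2*erfi(sqrt(2)*3^(1/4)*y/2)


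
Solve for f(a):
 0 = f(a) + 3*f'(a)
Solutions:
 f(a) = C1*exp(-a/3)


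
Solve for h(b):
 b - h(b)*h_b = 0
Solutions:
 h(b) = -sqrt(C1 + b^2)
 h(b) = sqrt(C1 + b^2)


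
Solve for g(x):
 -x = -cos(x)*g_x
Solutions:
 g(x) = C1 + Integral(x/cos(x), x)


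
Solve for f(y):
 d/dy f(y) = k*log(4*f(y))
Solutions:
 Integral(1/(log(_y) + 2*log(2)), (_y, f(y))) = C1 + k*y


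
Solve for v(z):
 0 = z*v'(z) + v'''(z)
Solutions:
 v(z) = C1 + Integral(C2*airyai(-z) + C3*airybi(-z), z)


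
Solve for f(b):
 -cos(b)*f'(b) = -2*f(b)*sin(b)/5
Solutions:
 f(b) = C1/cos(b)^(2/5)


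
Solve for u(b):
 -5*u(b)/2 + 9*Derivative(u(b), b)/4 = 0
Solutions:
 u(b) = C1*exp(10*b/9)


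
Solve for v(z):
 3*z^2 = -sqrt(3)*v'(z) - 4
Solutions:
 v(z) = C1 - sqrt(3)*z^3/3 - 4*sqrt(3)*z/3


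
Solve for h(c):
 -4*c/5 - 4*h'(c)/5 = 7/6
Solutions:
 h(c) = C1 - c^2/2 - 35*c/24


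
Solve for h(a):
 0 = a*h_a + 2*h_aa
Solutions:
 h(a) = C1 + C2*erf(a/2)


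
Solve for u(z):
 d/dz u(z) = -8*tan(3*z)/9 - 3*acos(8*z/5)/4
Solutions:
 u(z) = C1 - 3*z*acos(8*z/5)/4 + 3*sqrt(25 - 64*z^2)/32 + 8*log(cos(3*z))/27


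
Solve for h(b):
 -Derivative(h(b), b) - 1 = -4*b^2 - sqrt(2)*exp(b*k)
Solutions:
 h(b) = C1 + 4*b^3/3 - b + sqrt(2)*exp(b*k)/k


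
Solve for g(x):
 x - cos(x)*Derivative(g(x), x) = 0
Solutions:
 g(x) = C1 + Integral(x/cos(x), x)


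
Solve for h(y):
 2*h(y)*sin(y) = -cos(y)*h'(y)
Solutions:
 h(y) = C1*cos(y)^2


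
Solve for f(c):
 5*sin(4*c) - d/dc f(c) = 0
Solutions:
 f(c) = C1 - 5*cos(4*c)/4


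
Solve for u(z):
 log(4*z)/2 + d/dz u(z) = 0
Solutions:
 u(z) = C1 - z*log(z)/2 - z*log(2) + z/2


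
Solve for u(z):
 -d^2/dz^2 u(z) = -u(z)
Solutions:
 u(z) = C1*exp(-z) + C2*exp(z)


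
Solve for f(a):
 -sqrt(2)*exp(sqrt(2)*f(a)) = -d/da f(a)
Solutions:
 f(a) = sqrt(2)*(2*log(-1/(C1 + sqrt(2)*a)) - log(2))/4


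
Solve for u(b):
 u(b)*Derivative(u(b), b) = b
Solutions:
 u(b) = -sqrt(C1 + b^2)
 u(b) = sqrt(C1 + b^2)


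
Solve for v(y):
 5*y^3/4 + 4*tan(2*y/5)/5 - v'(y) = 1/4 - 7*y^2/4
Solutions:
 v(y) = C1 + 5*y^4/16 + 7*y^3/12 - y/4 - 2*log(cos(2*y/5))


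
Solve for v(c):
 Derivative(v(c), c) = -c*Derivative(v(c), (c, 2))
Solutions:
 v(c) = C1 + C2*log(c)


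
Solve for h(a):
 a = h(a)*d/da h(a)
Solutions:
 h(a) = -sqrt(C1 + a^2)
 h(a) = sqrt(C1 + a^2)


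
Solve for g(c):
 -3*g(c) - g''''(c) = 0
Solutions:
 g(c) = (C1*sin(sqrt(2)*3^(1/4)*c/2) + C2*cos(sqrt(2)*3^(1/4)*c/2))*exp(-sqrt(2)*3^(1/4)*c/2) + (C3*sin(sqrt(2)*3^(1/4)*c/2) + C4*cos(sqrt(2)*3^(1/4)*c/2))*exp(sqrt(2)*3^(1/4)*c/2)


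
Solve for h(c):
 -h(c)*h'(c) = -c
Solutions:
 h(c) = -sqrt(C1 + c^2)
 h(c) = sqrt(C1 + c^2)


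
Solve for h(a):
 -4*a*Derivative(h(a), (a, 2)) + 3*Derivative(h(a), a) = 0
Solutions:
 h(a) = C1 + C2*a^(7/4)


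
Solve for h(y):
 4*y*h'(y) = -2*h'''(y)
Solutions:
 h(y) = C1 + Integral(C2*airyai(-2^(1/3)*y) + C3*airybi(-2^(1/3)*y), y)


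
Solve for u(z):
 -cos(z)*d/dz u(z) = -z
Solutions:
 u(z) = C1 + Integral(z/cos(z), z)


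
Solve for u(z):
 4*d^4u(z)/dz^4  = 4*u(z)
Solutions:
 u(z) = C1*exp(-z) + C2*exp(z) + C3*sin(z) + C4*cos(z)


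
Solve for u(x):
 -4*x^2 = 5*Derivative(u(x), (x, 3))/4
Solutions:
 u(x) = C1 + C2*x + C3*x^2 - 4*x^5/75


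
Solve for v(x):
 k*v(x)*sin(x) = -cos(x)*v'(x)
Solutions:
 v(x) = C1*exp(k*log(cos(x)))


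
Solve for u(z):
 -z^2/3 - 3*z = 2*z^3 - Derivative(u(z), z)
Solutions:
 u(z) = C1 + z^4/2 + z^3/9 + 3*z^2/2


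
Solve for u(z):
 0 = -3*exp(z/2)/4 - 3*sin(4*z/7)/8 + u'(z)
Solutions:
 u(z) = C1 + 3*exp(z/2)/2 - 21*cos(4*z/7)/32


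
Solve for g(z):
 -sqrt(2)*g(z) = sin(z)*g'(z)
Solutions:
 g(z) = C1*(cos(z) + 1)^(sqrt(2)/2)/(cos(z) - 1)^(sqrt(2)/2)


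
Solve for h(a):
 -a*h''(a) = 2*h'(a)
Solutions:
 h(a) = C1 + C2/a


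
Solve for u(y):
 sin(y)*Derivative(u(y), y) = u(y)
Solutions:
 u(y) = C1*sqrt(cos(y) - 1)/sqrt(cos(y) + 1)


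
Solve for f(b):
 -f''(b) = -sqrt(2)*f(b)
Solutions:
 f(b) = C1*exp(-2^(1/4)*b) + C2*exp(2^(1/4)*b)


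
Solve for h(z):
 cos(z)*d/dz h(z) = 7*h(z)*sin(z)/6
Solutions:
 h(z) = C1/cos(z)^(7/6)


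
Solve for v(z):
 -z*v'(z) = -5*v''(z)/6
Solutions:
 v(z) = C1 + C2*erfi(sqrt(15)*z/5)


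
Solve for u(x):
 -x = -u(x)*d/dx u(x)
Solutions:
 u(x) = -sqrt(C1 + x^2)
 u(x) = sqrt(C1 + x^2)


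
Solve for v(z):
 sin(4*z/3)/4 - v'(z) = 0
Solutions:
 v(z) = C1 - 3*cos(4*z/3)/16


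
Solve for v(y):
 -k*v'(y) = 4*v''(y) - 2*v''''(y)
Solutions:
 v(y) = C1 + C2*exp(y*(6^(1/3)*(-9*k + 2*sqrt(3)*sqrt(27*k^2/4 - 32))^(1/3)/12 - 2^(1/3)*3^(5/6)*I*(-9*k + 2*sqrt(3)*sqrt(27*k^2/4 - 32))^(1/3)/12 - 8/((-6^(1/3) + 2^(1/3)*3^(5/6)*I)*(-9*k + 2*sqrt(3)*sqrt(27*k^2/4 - 32))^(1/3)))) + C3*exp(y*(6^(1/3)*(-9*k + 2*sqrt(3)*sqrt(27*k^2/4 - 32))^(1/3)/12 + 2^(1/3)*3^(5/6)*I*(-9*k + 2*sqrt(3)*sqrt(27*k^2/4 - 32))^(1/3)/12 + 8/((6^(1/3) + 2^(1/3)*3^(5/6)*I)*(-9*k + 2*sqrt(3)*sqrt(27*k^2/4 - 32))^(1/3)))) + C4*exp(-6^(1/3)*y*((-9*k + 2*sqrt(3)*sqrt(27*k^2/4 - 32))^(1/3) + 4*6^(1/3)/(-9*k + 2*sqrt(3)*sqrt(27*k^2/4 - 32))^(1/3))/6)


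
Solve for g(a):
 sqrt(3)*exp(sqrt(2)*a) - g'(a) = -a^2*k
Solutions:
 g(a) = C1 + a^3*k/3 + sqrt(6)*exp(sqrt(2)*a)/2


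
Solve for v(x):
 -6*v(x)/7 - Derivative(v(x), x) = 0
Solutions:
 v(x) = C1*exp(-6*x/7)


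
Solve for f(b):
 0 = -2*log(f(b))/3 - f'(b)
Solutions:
 li(f(b)) = C1 - 2*b/3


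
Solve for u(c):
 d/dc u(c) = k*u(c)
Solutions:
 u(c) = C1*exp(c*k)


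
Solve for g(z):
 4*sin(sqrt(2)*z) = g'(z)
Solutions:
 g(z) = C1 - 2*sqrt(2)*cos(sqrt(2)*z)


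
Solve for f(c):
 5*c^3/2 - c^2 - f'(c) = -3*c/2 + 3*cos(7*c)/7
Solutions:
 f(c) = C1 + 5*c^4/8 - c^3/3 + 3*c^2/4 - 3*sin(7*c)/49


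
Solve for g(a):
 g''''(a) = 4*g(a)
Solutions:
 g(a) = C1*exp(-sqrt(2)*a) + C2*exp(sqrt(2)*a) + C3*sin(sqrt(2)*a) + C4*cos(sqrt(2)*a)


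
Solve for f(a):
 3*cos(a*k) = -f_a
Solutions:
 f(a) = C1 - 3*sin(a*k)/k


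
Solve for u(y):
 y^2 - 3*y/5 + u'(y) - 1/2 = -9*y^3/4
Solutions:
 u(y) = C1 - 9*y^4/16 - y^3/3 + 3*y^2/10 + y/2


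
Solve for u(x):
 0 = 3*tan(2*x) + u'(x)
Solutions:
 u(x) = C1 + 3*log(cos(2*x))/2


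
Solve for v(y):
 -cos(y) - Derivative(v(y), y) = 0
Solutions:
 v(y) = C1 - sin(y)


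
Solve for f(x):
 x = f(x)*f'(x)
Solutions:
 f(x) = -sqrt(C1 + x^2)
 f(x) = sqrt(C1 + x^2)


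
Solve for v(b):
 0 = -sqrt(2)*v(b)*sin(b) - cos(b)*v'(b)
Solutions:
 v(b) = C1*cos(b)^(sqrt(2))


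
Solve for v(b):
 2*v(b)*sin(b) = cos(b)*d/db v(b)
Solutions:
 v(b) = C1/cos(b)^2


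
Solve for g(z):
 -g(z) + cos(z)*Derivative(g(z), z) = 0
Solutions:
 g(z) = C1*sqrt(sin(z) + 1)/sqrt(sin(z) - 1)


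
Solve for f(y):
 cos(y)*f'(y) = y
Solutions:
 f(y) = C1 + Integral(y/cos(y), y)


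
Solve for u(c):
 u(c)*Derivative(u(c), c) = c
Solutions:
 u(c) = -sqrt(C1 + c^2)
 u(c) = sqrt(C1 + c^2)


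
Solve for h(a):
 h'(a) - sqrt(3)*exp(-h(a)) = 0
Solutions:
 h(a) = log(C1 + sqrt(3)*a)


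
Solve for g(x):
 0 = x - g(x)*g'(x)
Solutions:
 g(x) = -sqrt(C1 + x^2)
 g(x) = sqrt(C1 + x^2)


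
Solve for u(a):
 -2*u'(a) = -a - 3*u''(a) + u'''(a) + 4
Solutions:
 u(a) = C1 + C2*exp(a) + C3*exp(2*a) + a^2/4 - 5*a/4


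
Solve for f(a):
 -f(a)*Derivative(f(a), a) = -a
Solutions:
 f(a) = -sqrt(C1 + a^2)
 f(a) = sqrt(C1 + a^2)


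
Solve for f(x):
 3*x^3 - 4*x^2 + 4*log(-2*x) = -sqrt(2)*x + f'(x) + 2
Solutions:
 f(x) = C1 + 3*x^4/4 - 4*x^3/3 + sqrt(2)*x^2/2 + 4*x*log(-x) + 2*x*(-3 + 2*log(2))


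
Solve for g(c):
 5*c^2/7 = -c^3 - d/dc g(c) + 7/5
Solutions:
 g(c) = C1 - c^4/4 - 5*c^3/21 + 7*c/5


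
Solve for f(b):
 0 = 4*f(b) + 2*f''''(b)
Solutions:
 f(b) = (C1*sin(2^(3/4)*b/2) + C2*cos(2^(3/4)*b/2))*exp(-2^(3/4)*b/2) + (C3*sin(2^(3/4)*b/2) + C4*cos(2^(3/4)*b/2))*exp(2^(3/4)*b/2)


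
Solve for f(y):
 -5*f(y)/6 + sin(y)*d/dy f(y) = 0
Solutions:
 f(y) = C1*(cos(y) - 1)^(5/12)/(cos(y) + 1)^(5/12)


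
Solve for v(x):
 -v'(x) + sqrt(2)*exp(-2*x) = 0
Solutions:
 v(x) = C1 - sqrt(2)*exp(-2*x)/2


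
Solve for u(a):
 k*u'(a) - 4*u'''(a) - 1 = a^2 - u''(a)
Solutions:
 u(a) = C1 + C2*exp(a*(1 - sqrt(16*k + 1))/8) + C3*exp(a*(sqrt(16*k + 1) + 1)/8) + a^3/(3*k) - a^2/k^2 + a/k + 8*a/k^2 + 2*a/k^3


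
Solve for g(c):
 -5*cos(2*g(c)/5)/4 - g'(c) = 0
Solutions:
 5*c/4 - 5*log(sin(2*g(c)/5) - 1)/4 + 5*log(sin(2*g(c)/5) + 1)/4 = C1


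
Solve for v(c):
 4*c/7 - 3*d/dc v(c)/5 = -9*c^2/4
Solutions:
 v(c) = C1 + 5*c^3/4 + 10*c^2/21


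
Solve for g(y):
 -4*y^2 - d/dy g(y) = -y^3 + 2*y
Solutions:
 g(y) = C1 + y^4/4 - 4*y^3/3 - y^2


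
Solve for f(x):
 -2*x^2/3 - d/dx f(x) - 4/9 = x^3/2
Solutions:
 f(x) = C1 - x^4/8 - 2*x^3/9 - 4*x/9


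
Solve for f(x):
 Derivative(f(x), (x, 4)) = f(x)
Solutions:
 f(x) = C1*exp(-x) + C2*exp(x) + C3*sin(x) + C4*cos(x)


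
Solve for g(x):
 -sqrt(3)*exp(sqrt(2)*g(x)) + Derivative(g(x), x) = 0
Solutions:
 g(x) = sqrt(2)*(2*log(-1/(C1 + sqrt(3)*x)) - log(2))/4


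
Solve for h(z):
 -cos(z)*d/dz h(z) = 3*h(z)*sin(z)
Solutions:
 h(z) = C1*cos(z)^3


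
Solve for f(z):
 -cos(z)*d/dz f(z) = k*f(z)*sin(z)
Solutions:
 f(z) = C1*exp(k*log(cos(z)))


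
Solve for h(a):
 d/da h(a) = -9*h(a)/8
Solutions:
 h(a) = C1*exp(-9*a/8)


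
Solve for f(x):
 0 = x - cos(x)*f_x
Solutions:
 f(x) = C1 + Integral(x/cos(x), x)


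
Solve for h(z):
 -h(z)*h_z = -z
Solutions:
 h(z) = -sqrt(C1 + z^2)
 h(z) = sqrt(C1 + z^2)


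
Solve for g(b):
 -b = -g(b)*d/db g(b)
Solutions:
 g(b) = -sqrt(C1 + b^2)
 g(b) = sqrt(C1 + b^2)


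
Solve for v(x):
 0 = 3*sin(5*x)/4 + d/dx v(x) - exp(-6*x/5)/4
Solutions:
 v(x) = C1 + 3*cos(5*x)/20 - 5*exp(-6*x/5)/24


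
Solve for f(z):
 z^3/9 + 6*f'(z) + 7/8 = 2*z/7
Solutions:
 f(z) = C1 - z^4/216 + z^2/42 - 7*z/48


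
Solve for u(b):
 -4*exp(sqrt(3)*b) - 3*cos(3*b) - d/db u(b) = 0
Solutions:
 u(b) = C1 - 4*sqrt(3)*exp(sqrt(3)*b)/3 - sin(3*b)


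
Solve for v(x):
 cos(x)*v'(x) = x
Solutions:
 v(x) = C1 + Integral(x/cos(x), x)


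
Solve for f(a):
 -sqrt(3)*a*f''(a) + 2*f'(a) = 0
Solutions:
 f(a) = C1 + C2*a^(1 + 2*sqrt(3)/3)


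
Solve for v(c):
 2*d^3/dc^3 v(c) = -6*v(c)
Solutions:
 v(c) = C3*exp(-3^(1/3)*c) + (C1*sin(3^(5/6)*c/2) + C2*cos(3^(5/6)*c/2))*exp(3^(1/3)*c/2)


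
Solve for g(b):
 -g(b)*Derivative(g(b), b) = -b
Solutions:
 g(b) = -sqrt(C1 + b^2)
 g(b) = sqrt(C1 + b^2)


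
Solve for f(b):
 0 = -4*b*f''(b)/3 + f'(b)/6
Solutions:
 f(b) = C1 + C2*b^(9/8)


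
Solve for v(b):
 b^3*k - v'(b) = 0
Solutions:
 v(b) = C1 + b^4*k/4


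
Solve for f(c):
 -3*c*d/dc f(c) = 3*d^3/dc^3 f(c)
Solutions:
 f(c) = C1 + Integral(C2*airyai(-c) + C3*airybi(-c), c)


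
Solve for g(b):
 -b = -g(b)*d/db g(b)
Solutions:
 g(b) = -sqrt(C1 + b^2)
 g(b) = sqrt(C1 + b^2)


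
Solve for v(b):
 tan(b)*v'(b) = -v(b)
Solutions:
 v(b) = C1/sin(b)


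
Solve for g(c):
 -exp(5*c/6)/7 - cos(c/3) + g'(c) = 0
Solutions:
 g(c) = C1 + 6*exp(5*c/6)/35 + 3*sin(c/3)


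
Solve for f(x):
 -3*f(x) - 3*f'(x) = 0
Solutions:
 f(x) = C1*exp(-x)


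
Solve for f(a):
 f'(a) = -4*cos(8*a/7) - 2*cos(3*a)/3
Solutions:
 f(a) = C1 - 7*sin(8*a/7)/2 - 2*sin(3*a)/9


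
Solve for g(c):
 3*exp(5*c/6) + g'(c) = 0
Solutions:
 g(c) = C1 - 18*exp(5*c/6)/5


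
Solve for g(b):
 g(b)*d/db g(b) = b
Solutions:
 g(b) = -sqrt(C1 + b^2)
 g(b) = sqrt(C1 + b^2)


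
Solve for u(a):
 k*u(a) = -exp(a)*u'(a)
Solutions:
 u(a) = C1*exp(k*exp(-a))


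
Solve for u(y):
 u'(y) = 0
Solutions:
 u(y) = C1


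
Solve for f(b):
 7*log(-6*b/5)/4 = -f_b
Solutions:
 f(b) = C1 - 7*b*log(-b)/4 + 7*b*(-log(6) + 1 + log(5))/4


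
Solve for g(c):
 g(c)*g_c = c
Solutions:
 g(c) = -sqrt(C1 + c^2)
 g(c) = sqrt(C1 + c^2)


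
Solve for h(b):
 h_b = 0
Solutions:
 h(b) = C1


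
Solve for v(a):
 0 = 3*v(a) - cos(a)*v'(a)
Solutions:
 v(a) = C1*(sin(a) + 1)^(3/2)/(sin(a) - 1)^(3/2)


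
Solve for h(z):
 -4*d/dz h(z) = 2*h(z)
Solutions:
 h(z) = C1*exp(-z/2)


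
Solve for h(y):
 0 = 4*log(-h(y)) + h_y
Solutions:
 -li(-h(y)) = C1 - 4*y


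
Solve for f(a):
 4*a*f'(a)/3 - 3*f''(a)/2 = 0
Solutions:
 f(a) = C1 + C2*erfi(2*a/3)


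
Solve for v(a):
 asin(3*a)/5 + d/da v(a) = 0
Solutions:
 v(a) = C1 - a*asin(3*a)/5 - sqrt(1 - 9*a^2)/15


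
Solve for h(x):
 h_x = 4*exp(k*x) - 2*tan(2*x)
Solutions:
 h(x) = C1 + 4*Piecewise((exp(k*x)/k, Ne(k, 0)), (x, True)) + log(cos(2*x))


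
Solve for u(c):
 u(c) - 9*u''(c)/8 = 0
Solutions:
 u(c) = C1*exp(-2*sqrt(2)*c/3) + C2*exp(2*sqrt(2)*c/3)


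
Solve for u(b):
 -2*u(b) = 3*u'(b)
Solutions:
 u(b) = C1*exp(-2*b/3)


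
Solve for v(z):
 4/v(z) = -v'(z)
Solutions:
 v(z) = -sqrt(C1 - 8*z)
 v(z) = sqrt(C1 - 8*z)


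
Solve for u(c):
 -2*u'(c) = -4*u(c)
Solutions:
 u(c) = C1*exp(2*c)


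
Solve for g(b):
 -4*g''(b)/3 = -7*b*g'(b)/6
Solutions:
 g(b) = C1 + C2*erfi(sqrt(7)*b/4)


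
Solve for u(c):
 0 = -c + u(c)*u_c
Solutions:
 u(c) = -sqrt(C1 + c^2)
 u(c) = sqrt(C1 + c^2)


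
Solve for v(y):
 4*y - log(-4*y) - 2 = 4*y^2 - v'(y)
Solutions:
 v(y) = C1 + 4*y^3/3 - 2*y^2 + y*log(-y) + y*(1 + 2*log(2))


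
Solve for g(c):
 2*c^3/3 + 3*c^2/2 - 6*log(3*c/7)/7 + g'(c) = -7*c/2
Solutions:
 g(c) = C1 - c^4/6 - c^3/2 - 7*c^2/4 + 6*c*log(c)/7 - 6*c*log(7)/7 - 6*c/7 + 6*c*log(3)/7


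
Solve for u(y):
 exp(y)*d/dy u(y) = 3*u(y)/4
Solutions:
 u(y) = C1*exp(-3*exp(-y)/4)


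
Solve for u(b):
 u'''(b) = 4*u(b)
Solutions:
 u(b) = C3*exp(2^(2/3)*b) + (C1*sin(2^(2/3)*sqrt(3)*b/2) + C2*cos(2^(2/3)*sqrt(3)*b/2))*exp(-2^(2/3)*b/2)


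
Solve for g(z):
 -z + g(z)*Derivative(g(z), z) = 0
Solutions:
 g(z) = -sqrt(C1 + z^2)
 g(z) = sqrt(C1 + z^2)


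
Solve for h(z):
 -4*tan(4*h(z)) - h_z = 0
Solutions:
 h(z) = -asin(C1*exp(-16*z))/4 + pi/4
 h(z) = asin(C1*exp(-16*z))/4


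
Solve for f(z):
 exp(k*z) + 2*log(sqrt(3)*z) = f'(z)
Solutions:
 f(z) = C1 + 2*z*log(z) + z*(-2 + log(3)) + Piecewise((exp(k*z)/k, Ne(k, 0)), (z, True))


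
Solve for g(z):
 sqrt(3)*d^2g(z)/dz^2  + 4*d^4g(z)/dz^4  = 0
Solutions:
 g(z) = C1 + C2*z + C3*sin(3^(1/4)*z/2) + C4*cos(3^(1/4)*z/2)


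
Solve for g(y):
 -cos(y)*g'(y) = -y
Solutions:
 g(y) = C1 + Integral(y/cos(y), y)


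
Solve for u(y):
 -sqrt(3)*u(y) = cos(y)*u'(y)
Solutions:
 u(y) = C1*(sin(y) - 1)^(sqrt(3)/2)/(sin(y) + 1)^(sqrt(3)/2)


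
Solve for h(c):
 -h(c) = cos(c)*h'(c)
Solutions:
 h(c) = C1*sqrt(sin(c) - 1)/sqrt(sin(c) + 1)


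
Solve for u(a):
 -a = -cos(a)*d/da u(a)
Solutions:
 u(a) = C1 + Integral(a/cos(a), a)


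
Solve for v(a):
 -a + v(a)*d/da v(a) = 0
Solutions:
 v(a) = -sqrt(C1 + a^2)
 v(a) = sqrt(C1 + a^2)


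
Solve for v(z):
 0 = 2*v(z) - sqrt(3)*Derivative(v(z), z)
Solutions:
 v(z) = C1*exp(2*sqrt(3)*z/3)


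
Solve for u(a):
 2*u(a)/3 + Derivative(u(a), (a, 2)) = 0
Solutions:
 u(a) = C1*sin(sqrt(6)*a/3) + C2*cos(sqrt(6)*a/3)


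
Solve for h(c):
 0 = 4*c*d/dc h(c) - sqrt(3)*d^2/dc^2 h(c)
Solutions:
 h(c) = C1 + C2*erfi(sqrt(2)*3^(3/4)*c/3)


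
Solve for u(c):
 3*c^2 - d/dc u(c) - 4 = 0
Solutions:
 u(c) = C1 + c^3 - 4*c


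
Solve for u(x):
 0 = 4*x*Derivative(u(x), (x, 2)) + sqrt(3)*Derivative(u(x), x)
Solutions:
 u(x) = C1 + C2*x^(1 - sqrt(3)/4)


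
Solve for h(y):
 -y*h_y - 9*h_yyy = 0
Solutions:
 h(y) = C1 + Integral(C2*airyai(-3^(1/3)*y/3) + C3*airybi(-3^(1/3)*y/3), y)


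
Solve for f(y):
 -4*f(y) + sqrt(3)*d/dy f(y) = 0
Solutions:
 f(y) = C1*exp(4*sqrt(3)*y/3)


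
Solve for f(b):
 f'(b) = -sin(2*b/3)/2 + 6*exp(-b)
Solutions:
 f(b) = C1 + 3*cos(2*b/3)/4 - 6*exp(-b)


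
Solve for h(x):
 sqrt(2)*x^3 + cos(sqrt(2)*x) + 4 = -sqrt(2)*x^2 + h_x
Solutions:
 h(x) = C1 + sqrt(2)*x^4/4 + sqrt(2)*x^3/3 + 4*x + sqrt(2)*sin(sqrt(2)*x)/2


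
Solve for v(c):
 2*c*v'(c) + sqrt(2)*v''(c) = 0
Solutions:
 v(c) = C1 + C2*erf(2^(3/4)*c/2)


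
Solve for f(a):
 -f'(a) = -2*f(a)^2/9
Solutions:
 f(a) = -9/(C1 + 2*a)


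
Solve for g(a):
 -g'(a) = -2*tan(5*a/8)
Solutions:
 g(a) = C1 - 16*log(cos(5*a/8))/5


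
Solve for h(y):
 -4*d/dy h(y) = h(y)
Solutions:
 h(y) = C1*exp(-y/4)


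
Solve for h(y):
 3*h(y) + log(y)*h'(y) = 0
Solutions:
 h(y) = C1*exp(-3*li(y))


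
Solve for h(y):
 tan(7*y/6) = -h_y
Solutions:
 h(y) = C1 + 6*log(cos(7*y/6))/7


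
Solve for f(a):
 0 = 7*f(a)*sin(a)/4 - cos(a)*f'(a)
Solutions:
 f(a) = C1/cos(a)^(7/4)


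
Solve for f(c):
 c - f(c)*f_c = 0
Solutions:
 f(c) = -sqrt(C1 + c^2)
 f(c) = sqrt(C1 + c^2)


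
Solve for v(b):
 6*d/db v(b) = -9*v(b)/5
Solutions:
 v(b) = C1*exp(-3*b/10)


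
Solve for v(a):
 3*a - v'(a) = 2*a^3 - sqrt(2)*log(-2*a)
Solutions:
 v(a) = C1 - a^4/2 + 3*a^2/2 + sqrt(2)*a*log(-a) + sqrt(2)*a*(-1 + log(2))


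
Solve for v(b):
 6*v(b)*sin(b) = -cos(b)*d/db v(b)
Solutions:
 v(b) = C1*cos(b)^6


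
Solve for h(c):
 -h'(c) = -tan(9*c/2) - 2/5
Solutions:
 h(c) = C1 + 2*c/5 - 2*log(cos(9*c/2))/9


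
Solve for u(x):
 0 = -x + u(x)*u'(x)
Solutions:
 u(x) = -sqrt(C1 + x^2)
 u(x) = sqrt(C1 + x^2)


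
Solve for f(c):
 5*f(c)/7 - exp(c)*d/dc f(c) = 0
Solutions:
 f(c) = C1*exp(-5*exp(-c)/7)


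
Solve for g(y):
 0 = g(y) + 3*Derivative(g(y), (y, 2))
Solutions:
 g(y) = C1*sin(sqrt(3)*y/3) + C2*cos(sqrt(3)*y/3)


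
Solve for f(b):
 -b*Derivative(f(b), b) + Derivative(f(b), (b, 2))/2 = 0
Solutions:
 f(b) = C1 + C2*erfi(b)


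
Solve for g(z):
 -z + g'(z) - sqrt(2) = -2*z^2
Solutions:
 g(z) = C1 - 2*z^3/3 + z^2/2 + sqrt(2)*z


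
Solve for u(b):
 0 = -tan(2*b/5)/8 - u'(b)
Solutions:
 u(b) = C1 + 5*log(cos(2*b/5))/16


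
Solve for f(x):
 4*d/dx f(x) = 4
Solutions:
 f(x) = C1 + x


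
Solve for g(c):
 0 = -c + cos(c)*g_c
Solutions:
 g(c) = C1 + Integral(c/cos(c), c)


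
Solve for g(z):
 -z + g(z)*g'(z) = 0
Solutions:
 g(z) = -sqrt(C1 + z^2)
 g(z) = sqrt(C1 + z^2)


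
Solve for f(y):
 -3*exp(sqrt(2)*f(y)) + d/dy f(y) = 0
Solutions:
 f(y) = sqrt(2)*(2*log(-1/(C1 + 3*y)) - log(2))/4


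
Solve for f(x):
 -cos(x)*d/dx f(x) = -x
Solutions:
 f(x) = C1 + Integral(x/cos(x), x)


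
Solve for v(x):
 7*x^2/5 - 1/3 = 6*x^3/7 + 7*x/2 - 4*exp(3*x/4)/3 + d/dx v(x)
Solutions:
 v(x) = C1 - 3*x^4/14 + 7*x^3/15 - 7*x^2/4 - x/3 + 16*exp(3*x/4)/9


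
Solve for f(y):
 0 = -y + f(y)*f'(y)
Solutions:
 f(y) = -sqrt(C1 + y^2)
 f(y) = sqrt(C1 + y^2)


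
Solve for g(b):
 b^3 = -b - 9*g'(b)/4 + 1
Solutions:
 g(b) = C1 - b^4/9 - 2*b^2/9 + 4*b/9


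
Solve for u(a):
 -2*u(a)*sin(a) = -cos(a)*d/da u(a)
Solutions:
 u(a) = C1/cos(a)^2


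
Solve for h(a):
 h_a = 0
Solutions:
 h(a) = C1


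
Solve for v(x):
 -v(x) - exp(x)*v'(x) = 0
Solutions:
 v(x) = C1*exp(exp(-x))


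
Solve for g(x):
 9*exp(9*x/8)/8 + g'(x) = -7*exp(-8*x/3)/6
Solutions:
 g(x) = C1 - exp(x)^(9/8) + 7*exp(-8*x/3)/16


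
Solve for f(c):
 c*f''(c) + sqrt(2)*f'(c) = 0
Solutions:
 f(c) = C1 + C2*c^(1 - sqrt(2))


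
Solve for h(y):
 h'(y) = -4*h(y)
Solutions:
 h(y) = C1*exp(-4*y)


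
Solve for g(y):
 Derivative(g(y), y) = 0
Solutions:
 g(y) = C1


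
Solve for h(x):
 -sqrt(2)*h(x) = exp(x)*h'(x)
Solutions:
 h(x) = C1*exp(sqrt(2)*exp(-x))


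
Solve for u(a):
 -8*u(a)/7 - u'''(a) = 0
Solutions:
 u(a) = C3*exp(-2*7^(2/3)*a/7) + (C1*sin(sqrt(3)*7^(2/3)*a/7) + C2*cos(sqrt(3)*7^(2/3)*a/7))*exp(7^(2/3)*a/7)


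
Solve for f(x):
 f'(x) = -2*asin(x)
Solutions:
 f(x) = C1 - 2*x*asin(x) - 2*sqrt(1 - x^2)


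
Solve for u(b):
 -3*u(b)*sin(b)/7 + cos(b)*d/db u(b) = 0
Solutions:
 u(b) = C1/cos(b)^(3/7)


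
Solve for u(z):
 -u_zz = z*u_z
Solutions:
 u(z) = C1 + C2*erf(sqrt(2)*z/2)


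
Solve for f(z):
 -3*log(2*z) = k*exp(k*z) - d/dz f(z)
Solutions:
 f(z) = C1 + 3*z*log(z) + 3*z*(-1 + log(2)) + exp(k*z)


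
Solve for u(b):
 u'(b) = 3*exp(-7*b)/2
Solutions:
 u(b) = C1 - 3*exp(-7*b)/14


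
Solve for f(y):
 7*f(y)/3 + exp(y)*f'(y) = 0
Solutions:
 f(y) = C1*exp(7*exp(-y)/3)


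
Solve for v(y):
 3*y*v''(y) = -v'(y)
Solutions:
 v(y) = C1 + C2*y^(2/3)


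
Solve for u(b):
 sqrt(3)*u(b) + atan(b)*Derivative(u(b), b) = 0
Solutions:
 u(b) = C1*exp(-sqrt(3)*Integral(1/atan(b), b))


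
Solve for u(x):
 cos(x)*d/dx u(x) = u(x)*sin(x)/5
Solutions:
 u(x) = C1/cos(x)^(1/5)


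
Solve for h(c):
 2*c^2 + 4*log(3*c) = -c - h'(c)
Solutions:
 h(c) = C1 - 2*c^3/3 - c^2/2 - 4*c*log(c) - c*log(81) + 4*c


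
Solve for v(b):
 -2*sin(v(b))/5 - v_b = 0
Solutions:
 2*b/5 + log(cos(v(b)) - 1)/2 - log(cos(v(b)) + 1)/2 = C1


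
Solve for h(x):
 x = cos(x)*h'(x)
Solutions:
 h(x) = C1 + Integral(x/cos(x), x)


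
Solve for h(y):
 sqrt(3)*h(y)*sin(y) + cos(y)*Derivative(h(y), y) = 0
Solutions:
 h(y) = C1*cos(y)^(sqrt(3))


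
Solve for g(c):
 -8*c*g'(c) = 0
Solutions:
 g(c) = C1


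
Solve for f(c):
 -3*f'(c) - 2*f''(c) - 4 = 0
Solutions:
 f(c) = C1 + C2*exp(-3*c/2) - 4*c/3


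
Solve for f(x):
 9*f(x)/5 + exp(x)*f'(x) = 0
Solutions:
 f(x) = C1*exp(9*exp(-x)/5)


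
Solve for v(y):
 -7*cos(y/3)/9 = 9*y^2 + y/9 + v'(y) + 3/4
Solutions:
 v(y) = C1 - 3*y^3 - y^2/18 - 3*y/4 - 7*sin(y/3)/3


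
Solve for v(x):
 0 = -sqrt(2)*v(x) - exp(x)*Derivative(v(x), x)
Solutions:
 v(x) = C1*exp(sqrt(2)*exp(-x))
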